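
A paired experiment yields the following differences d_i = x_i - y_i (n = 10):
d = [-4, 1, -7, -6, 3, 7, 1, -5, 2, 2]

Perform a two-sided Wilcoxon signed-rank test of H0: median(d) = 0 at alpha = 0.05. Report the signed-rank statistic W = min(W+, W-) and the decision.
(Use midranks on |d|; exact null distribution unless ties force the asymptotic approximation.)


Step 1: Drop any zero differences (none here) and take |d_i|.
|d| = [4, 1, 7, 6, 3, 7, 1, 5, 2, 2]
Step 2: Midrank |d_i| (ties get averaged ranks).
ranks: |4|->6, |1|->1.5, |7|->9.5, |6|->8, |3|->5, |7|->9.5, |1|->1.5, |5|->7, |2|->3.5, |2|->3.5
Step 3: Attach original signs; sum ranks with positive sign and with negative sign.
W+ = 1.5 + 5 + 9.5 + 1.5 + 3.5 + 3.5 = 24.5
W- = 6 + 9.5 + 8 + 7 = 30.5
(Check: W+ + W- = 55 should equal n(n+1)/2 = 55.)
Step 4: Test statistic W = min(W+, W-) = 24.5.
Step 5: Ties in |d|, so use the tie-corrected normal approximation.
        E[W] = n(n+1)/4 = 10*11/4 = 27.5.
        Tie groups: |d|=1 (t=2), |d|=2 (t=2), |d|=7 (t=2); sum(t^3 - t) = 18.
        Var[W] = n(n+1)(2n+1)/24 - sum(t^3-t)/48 = 2310/24 - 18/48 = 95.875.
        z = (W - E[W]) / sqrt(Var[W]) = (24.5 - 27.5) / 9.7916 = -0.3064.
        Two-sided p = 2*Phi(z) = 0.759311.
Step 6: alpha = 0.05. fail to reject H0.

W+ = 24.5, W- = 30.5, W = min = 24.5, p = 0.759311, fail to reject H0.


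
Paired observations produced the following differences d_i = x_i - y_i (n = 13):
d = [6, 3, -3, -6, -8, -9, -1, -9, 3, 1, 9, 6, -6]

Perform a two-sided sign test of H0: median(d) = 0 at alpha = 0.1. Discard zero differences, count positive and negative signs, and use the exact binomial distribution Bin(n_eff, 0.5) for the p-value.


Step 1: Discard zero differences. Original n = 13; n_eff = number of nonzero differences = 13.
Nonzero differences (with sign): +6, +3, -3, -6, -8, -9, -1, -9, +3, +1, +9, +6, -6
Step 2: Count signs: positive = 6, negative = 7.
Step 3: Under H0: P(positive) = 0.5, so the number of positives S ~ Bin(13, 0.5).
Step 4: Two-sided exact p-value = sum of Bin(13,0.5) probabilities at or below the observed probability = 1.000000.
Step 5: alpha = 0.1. fail to reject H0.

n_eff = 13, pos = 6, neg = 7, p = 1.000000, fail to reject H0.


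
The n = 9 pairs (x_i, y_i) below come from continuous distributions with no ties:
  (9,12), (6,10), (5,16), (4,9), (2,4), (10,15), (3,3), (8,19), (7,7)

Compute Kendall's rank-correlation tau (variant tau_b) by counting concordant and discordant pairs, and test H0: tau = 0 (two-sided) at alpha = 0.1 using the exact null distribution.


Step 1: Enumerate the 36 unordered pairs (i,j) with i<j and classify each by sign(x_j-x_i) * sign(y_j-y_i).
  (1,2):dx=-3,dy=-2->C; (1,3):dx=-4,dy=+4->D; (1,4):dx=-5,dy=-3->C; (1,5):dx=-7,dy=-8->C
  (1,6):dx=+1,dy=+3->C; (1,7):dx=-6,dy=-9->C; (1,8):dx=-1,dy=+7->D; (1,9):dx=-2,dy=-5->C
  (2,3):dx=-1,dy=+6->D; (2,4):dx=-2,dy=-1->C; (2,5):dx=-4,dy=-6->C; (2,6):dx=+4,dy=+5->C
  (2,7):dx=-3,dy=-7->C; (2,8):dx=+2,dy=+9->C; (2,9):dx=+1,dy=-3->D; (3,4):dx=-1,dy=-7->C
  (3,5):dx=-3,dy=-12->C; (3,6):dx=+5,dy=-1->D; (3,7):dx=-2,dy=-13->C; (3,8):dx=+3,dy=+3->C
  (3,9):dx=+2,dy=-9->D; (4,5):dx=-2,dy=-5->C; (4,6):dx=+6,dy=+6->C; (4,7):dx=-1,dy=-6->C
  (4,8):dx=+4,dy=+10->C; (4,9):dx=+3,dy=-2->D; (5,6):dx=+8,dy=+11->C; (5,7):dx=+1,dy=-1->D
  (5,8):dx=+6,dy=+15->C; (5,9):dx=+5,dy=+3->C; (6,7):dx=-7,dy=-12->C; (6,8):dx=-2,dy=+4->D
  (6,9):dx=-3,dy=-8->C; (7,8):dx=+5,dy=+16->C; (7,9):dx=+4,dy=+4->C; (8,9):dx=-1,dy=-12->C
Step 2: C = 27, D = 9, total pairs = 36.
Step 3: tau = (C - D)/(n(n-1)/2) = (27 - 9)/36 = 0.500000.
Step 4: Exact two-sided p-value (enumerate n! = 362880 permutations of y under H0): p = 0.075176.
Step 5: alpha = 0.1. reject H0.

tau_b = 0.5000 (C=27, D=9), p = 0.075176, reject H0.


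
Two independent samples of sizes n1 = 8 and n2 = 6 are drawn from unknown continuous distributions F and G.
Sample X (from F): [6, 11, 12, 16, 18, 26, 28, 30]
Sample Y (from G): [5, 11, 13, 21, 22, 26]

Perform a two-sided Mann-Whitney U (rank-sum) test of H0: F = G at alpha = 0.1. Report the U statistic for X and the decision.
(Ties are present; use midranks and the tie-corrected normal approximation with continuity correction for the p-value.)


Step 1: Combine and sort all 14 observations; assign midranks.
sorted (value, group): (5,Y), (6,X), (11,X), (11,Y), (12,X), (13,Y), (16,X), (18,X), (21,Y), (22,Y), (26,X), (26,Y), (28,X), (30,X)
ranks: 5->1, 6->2, 11->3.5, 11->3.5, 12->5, 13->6, 16->7, 18->8, 21->9, 22->10, 26->11.5, 26->11.5, 28->13, 30->14
Step 2: Rank sum for X: R1 = 2 + 3.5 + 5 + 7 + 8 + 11.5 + 13 + 14 = 64.
Step 3: U_X = R1 - n1(n1+1)/2 = 64 - 8*9/2 = 64 - 36 = 28.
       U_Y = n1*n2 - U_X = 48 - 28 = 20.
Step 4: Ties are present, so use the tie-corrected normal approximation (with continuity correction) for the p-value.
Step 5: p-value = 0.650661; compare to alpha = 0.1. fail to reject H0.

U_X = 28, p = 0.650661, fail to reject H0 at alpha = 0.1.


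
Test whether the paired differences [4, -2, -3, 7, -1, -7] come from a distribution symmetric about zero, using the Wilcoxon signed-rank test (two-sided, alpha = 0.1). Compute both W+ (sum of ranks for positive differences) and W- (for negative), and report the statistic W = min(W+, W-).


Step 1: Drop any zero differences (none here) and take |d_i|.
|d| = [4, 2, 3, 7, 1, 7]
Step 2: Midrank |d_i| (ties get averaged ranks).
ranks: |4|->4, |2|->2, |3|->3, |7|->5.5, |1|->1, |7|->5.5
Step 3: Attach original signs; sum ranks with positive sign and with negative sign.
W+ = 4 + 5.5 = 9.5
W- = 2 + 3 + 1 + 5.5 = 11.5
(Check: W+ + W- = 21 should equal n(n+1)/2 = 21.)
Step 4: Test statistic W = min(W+, W-) = 9.5.
Step 5: Ties in |d|, so use the tie-corrected normal approximation.
        E[W] = n(n+1)/4 = 6*7/4 = 10.5.
        Tie groups: |d|=7 (t=2); sum(t^3 - t) = 6.
        Var[W] = n(n+1)(2n+1)/24 - sum(t^3-t)/48 = 546/24 - 6/48 = 22.625.
        z = (W - E[W]) / sqrt(Var[W]) = (9.5 - 10.5) / 4.7566 = -0.2102.
        Two-sided p = 2*Phi(z) = 0.833484.
Step 6: alpha = 0.1. fail to reject H0.

W+ = 9.5, W- = 11.5, W = min = 9.5, p = 0.833484, fail to reject H0.


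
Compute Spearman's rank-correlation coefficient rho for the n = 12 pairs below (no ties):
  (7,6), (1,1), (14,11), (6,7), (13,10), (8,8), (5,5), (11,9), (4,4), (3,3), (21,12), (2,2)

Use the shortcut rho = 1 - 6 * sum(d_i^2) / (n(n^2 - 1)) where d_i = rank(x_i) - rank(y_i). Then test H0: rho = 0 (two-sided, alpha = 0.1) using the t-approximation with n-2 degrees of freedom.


Step 1: Rank x and y separately (midranks; no ties here).
rank(x): 7->7, 1->1, 14->11, 6->6, 13->10, 8->8, 5->5, 11->9, 4->4, 3->3, 21->12, 2->2
rank(y): 6->6, 1->1, 11->11, 7->7, 10->10, 8->8, 5->5, 9->9, 4->4, 3->3, 12->12, 2->2
Step 2: d_i = R_x(i) - R_y(i); compute d_i^2.
  (7-6)^2=1, (1-1)^2=0, (11-11)^2=0, (6-7)^2=1, (10-10)^2=0, (8-8)^2=0, (5-5)^2=0, (9-9)^2=0, (4-4)^2=0, (3-3)^2=0, (12-12)^2=0, (2-2)^2=0
sum(d^2) = 2.
Step 3: rho = 1 - 6*2 / (12*(12^2 - 1)) = 1 - 12/1716 = 0.993007.
Step 4: Under H0, t = rho * sqrt((n-2)/(1-rho^2)) = 26.5990 ~ t(10).
Step 5: Two-sided p-value from the t-distribution with 10 df = 0.000000.
Step 6: alpha = 0.1. reject H0.

rho = 0.9930, p = 0.000000, reject H0 at alpha = 0.1.


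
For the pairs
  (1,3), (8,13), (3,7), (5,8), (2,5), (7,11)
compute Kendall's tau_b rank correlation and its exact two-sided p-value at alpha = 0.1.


Step 1: Enumerate the 15 unordered pairs (i,j) with i<j and classify each by sign(x_j-x_i) * sign(y_j-y_i).
  (1,2):dx=+7,dy=+10->C; (1,3):dx=+2,dy=+4->C; (1,4):dx=+4,dy=+5->C; (1,5):dx=+1,dy=+2->C
  (1,6):dx=+6,dy=+8->C; (2,3):dx=-5,dy=-6->C; (2,4):dx=-3,dy=-5->C; (2,5):dx=-6,dy=-8->C
  (2,6):dx=-1,dy=-2->C; (3,4):dx=+2,dy=+1->C; (3,5):dx=-1,dy=-2->C; (3,6):dx=+4,dy=+4->C
  (4,5):dx=-3,dy=-3->C; (4,6):dx=+2,dy=+3->C; (5,6):dx=+5,dy=+6->C
Step 2: C = 15, D = 0, total pairs = 15.
Step 3: tau = (C - D)/(n(n-1)/2) = (15 - 0)/15 = 1.000000.
Step 4: Exact two-sided p-value (enumerate n! = 720 permutations of y under H0): p = 0.002778.
Step 5: alpha = 0.1. reject H0.

tau_b = 1.0000 (C=15, D=0), p = 0.002778, reject H0.


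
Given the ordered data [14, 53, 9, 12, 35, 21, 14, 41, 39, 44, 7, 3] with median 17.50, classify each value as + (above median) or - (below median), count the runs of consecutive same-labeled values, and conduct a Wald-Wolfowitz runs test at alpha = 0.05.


Step 1: Compute median = 17.50; label A = above, B = below.
Labels in order: BABBAABAAABB  (n_A = 6, n_B = 6)
Step 2: Count runs R = 7.
Step 3: Under H0 (random ordering), E[R] = 2*n_A*n_B/(n_A+n_B) + 1 = 2*6*6/12 + 1 = 7.0000.
        Var[R] = 2*n_A*n_B*(2*n_A*n_B - n_A - n_B) / ((n_A+n_B)^2 * (n_A+n_B-1)) = 4320/1584 = 2.7273.
        SD[R] = 1.6514.
Step 4: R = E[R], so z = 0 with no continuity correction.
Step 5: Two-sided p-value via normal approximation = 2*(1 - Phi(|z|)) = 1.000000.
Step 6: alpha = 0.05. fail to reject H0.

R = 7, z = 0.0000, p = 1.000000, fail to reject H0.


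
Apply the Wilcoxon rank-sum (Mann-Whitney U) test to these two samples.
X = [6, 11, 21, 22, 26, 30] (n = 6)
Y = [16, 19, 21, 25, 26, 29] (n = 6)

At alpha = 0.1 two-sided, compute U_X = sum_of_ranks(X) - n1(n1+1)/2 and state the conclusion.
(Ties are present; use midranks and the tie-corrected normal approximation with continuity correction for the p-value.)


Step 1: Combine and sort all 12 observations; assign midranks.
sorted (value, group): (6,X), (11,X), (16,Y), (19,Y), (21,X), (21,Y), (22,X), (25,Y), (26,X), (26,Y), (29,Y), (30,X)
ranks: 6->1, 11->2, 16->3, 19->4, 21->5.5, 21->5.5, 22->7, 25->8, 26->9.5, 26->9.5, 29->11, 30->12
Step 2: Rank sum for X: R1 = 1 + 2 + 5.5 + 7 + 9.5 + 12 = 37.
Step 3: U_X = R1 - n1(n1+1)/2 = 37 - 6*7/2 = 37 - 21 = 16.
       U_Y = n1*n2 - U_X = 36 - 16 = 20.
Step 4: Ties are present, so use the tie-corrected normal approximation (with continuity correction) for the p-value.
Step 5: p-value = 0.809527; compare to alpha = 0.1. fail to reject H0.

U_X = 16, p = 0.809527, fail to reject H0 at alpha = 0.1.


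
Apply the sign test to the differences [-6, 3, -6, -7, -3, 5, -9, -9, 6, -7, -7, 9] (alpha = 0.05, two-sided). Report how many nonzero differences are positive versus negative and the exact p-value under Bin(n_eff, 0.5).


Step 1: Discard zero differences. Original n = 12; n_eff = number of nonzero differences = 12.
Nonzero differences (with sign): -6, +3, -6, -7, -3, +5, -9, -9, +6, -7, -7, +9
Step 2: Count signs: positive = 4, negative = 8.
Step 3: Under H0: P(positive) = 0.5, so the number of positives S ~ Bin(12, 0.5).
Step 4: Two-sided exact p-value = sum of Bin(12,0.5) probabilities at or below the observed probability = 0.387695.
Step 5: alpha = 0.05. fail to reject H0.

n_eff = 12, pos = 4, neg = 8, p = 0.387695, fail to reject H0.


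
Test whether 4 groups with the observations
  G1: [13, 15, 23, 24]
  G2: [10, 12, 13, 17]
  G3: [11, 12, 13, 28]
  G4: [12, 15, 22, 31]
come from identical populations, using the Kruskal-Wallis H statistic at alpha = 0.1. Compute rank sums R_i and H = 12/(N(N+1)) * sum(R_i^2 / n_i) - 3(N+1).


Step 1: Combine all N = 16 observations and assign midranks.
sorted (value, group, rank): (10,G2,1), (11,G3,2), (12,G2,4), (12,G3,4), (12,G4,4), (13,G1,7), (13,G2,7), (13,G3,7), (15,G1,9.5), (15,G4,9.5), (17,G2,11), (22,G4,12), (23,G1,13), (24,G1,14), (28,G3,15), (31,G4,16)
Step 2: Sum ranks within each group.
R_1 = 43.5 (n_1 = 4)
R_2 = 23 (n_2 = 4)
R_3 = 28 (n_3 = 4)
R_4 = 41.5 (n_4 = 4)
Step 3: H = 12/(N(N+1)) * sum(R_i^2/n_i) - 3(N+1)
     = 12/(16*17) * (43.5^2/4 + 23^2/4 + 28^2/4 + 41.5^2/4) - 3*17
     = 0.044118 * 1231.88 - 51
     = 3.347426.
Step 4: Ties present; correction factor C = 1 - 54/(16^3 - 16) = 0.986765. Corrected H = 3.347426 / 0.986765 = 3.392325.
Step 5: Under H0, H ~ chi^2(3); p-value = 0.334998.
Step 6: alpha = 0.1. fail to reject H0.

H = 3.3923, df = 3, p = 0.334998, fail to reject H0.


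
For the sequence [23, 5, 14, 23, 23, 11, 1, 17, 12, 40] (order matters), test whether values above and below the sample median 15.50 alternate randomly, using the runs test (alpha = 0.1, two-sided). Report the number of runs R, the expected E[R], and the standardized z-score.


Step 1: Compute median = 15.50; label A = above, B = below.
Labels in order: ABBAABBABA  (n_A = 5, n_B = 5)
Step 2: Count runs R = 7.
Step 3: Under H0 (random ordering), E[R] = 2*n_A*n_B/(n_A+n_B) + 1 = 2*5*5/10 + 1 = 6.0000.
        Var[R] = 2*n_A*n_B*(2*n_A*n_B - n_A - n_B) / ((n_A+n_B)^2 * (n_A+n_B-1)) = 2000/900 = 2.2222.
        SD[R] = 1.4907.
Step 4: Continuity-corrected z = (R - 0.5 - E[R]) / SD[R] = (7 - 0.5 - 6.0000) / 1.4907 = 0.3354.
Step 5: Two-sided p-value via normal approximation = 2*(1 - Phi(|z|)) = 0.737316.
Step 6: alpha = 0.1. fail to reject H0.

R = 7, z = 0.3354, p = 0.737316, fail to reject H0.


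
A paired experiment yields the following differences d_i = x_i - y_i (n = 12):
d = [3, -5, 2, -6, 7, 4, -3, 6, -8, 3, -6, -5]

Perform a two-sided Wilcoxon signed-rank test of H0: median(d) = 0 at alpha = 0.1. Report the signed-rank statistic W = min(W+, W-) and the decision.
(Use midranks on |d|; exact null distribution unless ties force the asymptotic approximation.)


Step 1: Drop any zero differences (none here) and take |d_i|.
|d| = [3, 5, 2, 6, 7, 4, 3, 6, 8, 3, 6, 5]
Step 2: Midrank |d_i| (ties get averaged ranks).
ranks: |3|->3, |5|->6.5, |2|->1, |6|->9, |7|->11, |4|->5, |3|->3, |6|->9, |8|->12, |3|->3, |6|->9, |5|->6.5
Step 3: Attach original signs; sum ranks with positive sign and with negative sign.
W+ = 3 + 1 + 11 + 5 + 9 + 3 = 32
W- = 6.5 + 9 + 3 + 12 + 9 + 6.5 = 46
(Check: W+ + W- = 78 should equal n(n+1)/2 = 78.)
Step 4: Test statistic W = min(W+, W-) = 32.
Step 5: Ties in |d|, so use the tie-corrected normal approximation.
        E[W] = n(n+1)/4 = 12*13/4 = 39.
        Tie groups: |d|=3 (t=3), |d|=5 (t=2), |d|=6 (t=3); sum(t^3 - t) = 54.
        Var[W] = n(n+1)(2n+1)/24 - sum(t^3-t)/48 = 3900/24 - 54/48 = 161.375.
        z = (W - E[W]) / sqrt(Var[W]) = (32 - 39) / 12.7033 = -0.5510.
        Two-sided p = 2*Phi(z) = 0.581609.
Step 6: alpha = 0.1. fail to reject H0.

W+ = 32, W- = 46, W = min = 32, p = 0.581609, fail to reject H0.


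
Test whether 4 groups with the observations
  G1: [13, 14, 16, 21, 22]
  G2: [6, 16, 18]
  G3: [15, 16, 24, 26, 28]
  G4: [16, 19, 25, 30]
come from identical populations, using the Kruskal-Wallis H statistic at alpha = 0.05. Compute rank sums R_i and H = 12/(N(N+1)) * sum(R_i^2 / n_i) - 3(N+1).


Step 1: Combine all N = 17 observations and assign midranks.
sorted (value, group, rank): (6,G2,1), (13,G1,2), (14,G1,3), (15,G3,4), (16,G1,6.5), (16,G2,6.5), (16,G3,6.5), (16,G4,6.5), (18,G2,9), (19,G4,10), (21,G1,11), (22,G1,12), (24,G3,13), (25,G4,14), (26,G3,15), (28,G3,16), (30,G4,17)
Step 2: Sum ranks within each group.
R_1 = 34.5 (n_1 = 5)
R_2 = 16.5 (n_2 = 3)
R_3 = 54.5 (n_3 = 5)
R_4 = 47.5 (n_4 = 4)
Step 3: H = 12/(N(N+1)) * sum(R_i^2/n_i) - 3(N+1)
     = 12/(17*18) * (34.5^2/5 + 16.5^2/3 + 54.5^2/5 + 47.5^2/4) - 3*18
     = 0.039216 * 1486.91 - 54
     = 4.310294.
Step 4: Ties present; correction factor C = 1 - 60/(17^3 - 17) = 0.987745. Corrected H = 4.310294 / 0.987745 = 4.363772.
Step 5: Under H0, H ~ chi^2(3); p-value = 0.224768.
Step 6: alpha = 0.05. fail to reject H0.

H = 4.3638, df = 3, p = 0.224768, fail to reject H0.


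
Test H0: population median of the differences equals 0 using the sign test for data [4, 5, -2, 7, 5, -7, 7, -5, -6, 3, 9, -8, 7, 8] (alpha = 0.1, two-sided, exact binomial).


Step 1: Discard zero differences. Original n = 14; n_eff = number of nonzero differences = 14.
Nonzero differences (with sign): +4, +5, -2, +7, +5, -7, +7, -5, -6, +3, +9, -8, +7, +8
Step 2: Count signs: positive = 9, negative = 5.
Step 3: Under H0: P(positive) = 0.5, so the number of positives S ~ Bin(14, 0.5).
Step 4: Two-sided exact p-value = sum of Bin(14,0.5) probabilities at or below the observed probability = 0.423950.
Step 5: alpha = 0.1. fail to reject H0.

n_eff = 14, pos = 9, neg = 5, p = 0.423950, fail to reject H0.


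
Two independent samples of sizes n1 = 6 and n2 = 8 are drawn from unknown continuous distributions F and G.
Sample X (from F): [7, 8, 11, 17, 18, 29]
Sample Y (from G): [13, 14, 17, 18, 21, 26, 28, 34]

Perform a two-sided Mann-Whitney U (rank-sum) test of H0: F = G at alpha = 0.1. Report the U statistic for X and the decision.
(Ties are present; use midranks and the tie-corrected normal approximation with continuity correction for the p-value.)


Step 1: Combine and sort all 14 observations; assign midranks.
sorted (value, group): (7,X), (8,X), (11,X), (13,Y), (14,Y), (17,X), (17,Y), (18,X), (18,Y), (21,Y), (26,Y), (28,Y), (29,X), (34,Y)
ranks: 7->1, 8->2, 11->3, 13->4, 14->5, 17->6.5, 17->6.5, 18->8.5, 18->8.5, 21->10, 26->11, 28->12, 29->13, 34->14
Step 2: Rank sum for X: R1 = 1 + 2 + 3 + 6.5 + 8.5 + 13 = 34.
Step 3: U_X = R1 - n1(n1+1)/2 = 34 - 6*7/2 = 34 - 21 = 13.
       U_Y = n1*n2 - U_X = 48 - 13 = 35.
Step 4: Ties are present, so use the tie-corrected normal approximation (with continuity correction) for the p-value.
Step 5: p-value = 0.174295; compare to alpha = 0.1. fail to reject H0.

U_X = 13, p = 0.174295, fail to reject H0 at alpha = 0.1.


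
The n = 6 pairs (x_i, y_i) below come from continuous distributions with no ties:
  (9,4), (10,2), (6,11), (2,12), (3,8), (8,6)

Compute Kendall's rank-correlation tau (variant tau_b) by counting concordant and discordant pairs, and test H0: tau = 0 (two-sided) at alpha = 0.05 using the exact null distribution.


Step 1: Enumerate the 15 unordered pairs (i,j) with i<j and classify each by sign(x_j-x_i) * sign(y_j-y_i).
  (1,2):dx=+1,dy=-2->D; (1,3):dx=-3,dy=+7->D; (1,4):dx=-7,dy=+8->D; (1,5):dx=-6,dy=+4->D
  (1,6):dx=-1,dy=+2->D; (2,3):dx=-4,dy=+9->D; (2,4):dx=-8,dy=+10->D; (2,5):dx=-7,dy=+6->D
  (2,6):dx=-2,dy=+4->D; (3,4):dx=-4,dy=+1->D; (3,5):dx=-3,dy=-3->C; (3,6):dx=+2,dy=-5->D
  (4,5):dx=+1,dy=-4->D; (4,6):dx=+6,dy=-6->D; (5,6):dx=+5,dy=-2->D
Step 2: C = 1, D = 14, total pairs = 15.
Step 3: tau = (C - D)/(n(n-1)/2) = (1 - 14)/15 = -0.866667.
Step 4: Exact two-sided p-value (enumerate n! = 720 permutations of y under H0): p = 0.016667.
Step 5: alpha = 0.05. reject H0.

tau_b = -0.8667 (C=1, D=14), p = 0.016667, reject H0.


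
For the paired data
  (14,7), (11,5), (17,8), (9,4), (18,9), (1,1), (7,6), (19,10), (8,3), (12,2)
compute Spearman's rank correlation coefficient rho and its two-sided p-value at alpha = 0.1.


Step 1: Rank x and y separately (midranks; no ties here).
rank(x): 14->7, 11->5, 17->8, 9->4, 18->9, 1->1, 7->2, 19->10, 8->3, 12->6
rank(y): 7->7, 5->5, 8->8, 4->4, 9->9, 1->1, 6->6, 10->10, 3->3, 2->2
Step 2: d_i = R_x(i) - R_y(i); compute d_i^2.
  (7-7)^2=0, (5-5)^2=0, (8-8)^2=0, (4-4)^2=0, (9-9)^2=0, (1-1)^2=0, (2-6)^2=16, (10-10)^2=0, (3-3)^2=0, (6-2)^2=16
sum(d^2) = 32.
Step 3: rho = 1 - 6*32 / (10*(10^2 - 1)) = 1 - 192/990 = 0.806061.
Step 4: Under H0, t = rho * sqrt((n-2)/(1-rho^2)) = 3.8522 ~ t(8).
Step 5: Two-sided p-value from the t-distribution with 8 df = 0.004862.
Step 6: alpha = 0.1. reject H0.

rho = 0.8061, p = 0.004862, reject H0 at alpha = 0.1.


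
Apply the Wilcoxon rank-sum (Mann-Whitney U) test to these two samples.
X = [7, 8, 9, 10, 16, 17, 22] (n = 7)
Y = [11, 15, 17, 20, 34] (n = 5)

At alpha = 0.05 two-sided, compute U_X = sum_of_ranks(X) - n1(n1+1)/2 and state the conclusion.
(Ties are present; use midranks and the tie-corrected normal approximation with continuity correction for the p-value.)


Step 1: Combine and sort all 12 observations; assign midranks.
sorted (value, group): (7,X), (8,X), (9,X), (10,X), (11,Y), (15,Y), (16,X), (17,X), (17,Y), (20,Y), (22,X), (34,Y)
ranks: 7->1, 8->2, 9->3, 10->4, 11->5, 15->6, 16->7, 17->8.5, 17->8.5, 20->10, 22->11, 34->12
Step 2: Rank sum for X: R1 = 1 + 2 + 3 + 4 + 7 + 8.5 + 11 = 36.5.
Step 3: U_X = R1 - n1(n1+1)/2 = 36.5 - 7*8/2 = 36.5 - 28 = 8.5.
       U_Y = n1*n2 - U_X = 35 - 8.5 = 26.5.
Step 4: Ties are present, so use the tie-corrected normal approximation (with continuity correction) for the p-value.
Step 5: p-value = 0.166721; compare to alpha = 0.05. fail to reject H0.

U_X = 8.5, p = 0.166721, fail to reject H0 at alpha = 0.05.


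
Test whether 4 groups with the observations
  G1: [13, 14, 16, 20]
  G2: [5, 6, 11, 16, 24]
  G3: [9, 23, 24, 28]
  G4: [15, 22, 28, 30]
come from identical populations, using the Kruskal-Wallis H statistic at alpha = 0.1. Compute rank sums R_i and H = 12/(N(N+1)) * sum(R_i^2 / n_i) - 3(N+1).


Step 1: Combine all N = 17 observations and assign midranks.
sorted (value, group, rank): (5,G2,1), (6,G2,2), (9,G3,3), (11,G2,4), (13,G1,5), (14,G1,6), (15,G4,7), (16,G1,8.5), (16,G2,8.5), (20,G1,10), (22,G4,11), (23,G3,12), (24,G2,13.5), (24,G3,13.5), (28,G3,15.5), (28,G4,15.5), (30,G4,17)
Step 2: Sum ranks within each group.
R_1 = 29.5 (n_1 = 4)
R_2 = 29 (n_2 = 5)
R_3 = 44 (n_3 = 4)
R_4 = 50.5 (n_4 = 4)
Step 3: H = 12/(N(N+1)) * sum(R_i^2/n_i) - 3(N+1)
     = 12/(17*18) * (29.5^2/4 + 29^2/5 + 44^2/4 + 50.5^2/4) - 3*18
     = 0.039216 * 1507.33 - 54
     = 5.110784.
Step 4: Ties present; correction factor C = 1 - 18/(17^3 - 17) = 0.996324. Corrected H = 5.110784 / 0.996324 = 5.129643.
Step 5: Under H0, H ~ chi^2(3); p-value = 0.162546.
Step 6: alpha = 0.1. fail to reject H0.

H = 5.1296, df = 3, p = 0.162546, fail to reject H0.


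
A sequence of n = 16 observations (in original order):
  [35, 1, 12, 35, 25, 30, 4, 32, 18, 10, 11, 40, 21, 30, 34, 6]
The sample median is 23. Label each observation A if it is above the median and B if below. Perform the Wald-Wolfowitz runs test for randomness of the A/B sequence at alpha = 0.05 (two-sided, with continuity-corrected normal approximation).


Step 1: Compute median = 23; label A = above, B = below.
Labels in order: ABBAAABABBBABAAB  (n_A = 8, n_B = 8)
Step 2: Count runs R = 10.
Step 3: Under H0 (random ordering), E[R] = 2*n_A*n_B/(n_A+n_B) + 1 = 2*8*8/16 + 1 = 9.0000.
        Var[R] = 2*n_A*n_B*(2*n_A*n_B - n_A - n_B) / ((n_A+n_B)^2 * (n_A+n_B-1)) = 14336/3840 = 3.7333.
        SD[R] = 1.9322.
Step 4: Continuity-corrected z = (R - 0.5 - E[R]) / SD[R] = (10 - 0.5 - 9.0000) / 1.9322 = 0.2588.
Step 5: Two-sided p-value via normal approximation = 2*(1 - Phi(|z|)) = 0.795809.
Step 6: alpha = 0.05. fail to reject H0.

R = 10, z = 0.2588, p = 0.795809, fail to reject H0.


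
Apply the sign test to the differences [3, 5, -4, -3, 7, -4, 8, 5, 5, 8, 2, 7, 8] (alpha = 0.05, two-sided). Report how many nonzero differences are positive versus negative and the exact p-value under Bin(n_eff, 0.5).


Step 1: Discard zero differences. Original n = 13; n_eff = number of nonzero differences = 13.
Nonzero differences (with sign): +3, +5, -4, -3, +7, -4, +8, +5, +5, +8, +2, +7, +8
Step 2: Count signs: positive = 10, negative = 3.
Step 3: Under H0: P(positive) = 0.5, so the number of positives S ~ Bin(13, 0.5).
Step 4: Two-sided exact p-value = sum of Bin(13,0.5) probabilities at or below the observed probability = 0.092285.
Step 5: alpha = 0.05. fail to reject H0.

n_eff = 13, pos = 10, neg = 3, p = 0.092285, fail to reject H0.


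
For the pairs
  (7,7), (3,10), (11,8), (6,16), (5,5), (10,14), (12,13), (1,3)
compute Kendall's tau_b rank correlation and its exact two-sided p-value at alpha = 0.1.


Step 1: Enumerate the 28 unordered pairs (i,j) with i<j and classify each by sign(x_j-x_i) * sign(y_j-y_i).
  (1,2):dx=-4,dy=+3->D; (1,3):dx=+4,dy=+1->C; (1,4):dx=-1,dy=+9->D; (1,5):dx=-2,dy=-2->C
  (1,6):dx=+3,dy=+7->C; (1,7):dx=+5,dy=+6->C; (1,8):dx=-6,dy=-4->C; (2,3):dx=+8,dy=-2->D
  (2,4):dx=+3,dy=+6->C; (2,5):dx=+2,dy=-5->D; (2,6):dx=+7,dy=+4->C; (2,7):dx=+9,dy=+3->C
  (2,8):dx=-2,dy=-7->C; (3,4):dx=-5,dy=+8->D; (3,5):dx=-6,dy=-3->C; (3,6):dx=-1,dy=+6->D
  (3,7):dx=+1,dy=+5->C; (3,8):dx=-10,dy=-5->C; (4,5):dx=-1,dy=-11->C; (4,6):dx=+4,dy=-2->D
  (4,7):dx=+6,dy=-3->D; (4,8):dx=-5,dy=-13->C; (5,6):dx=+5,dy=+9->C; (5,7):dx=+7,dy=+8->C
  (5,8):dx=-4,dy=-2->C; (6,7):dx=+2,dy=-1->D; (6,8):dx=-9,dy=-11->C; (7,8):dx=-11,dy=-10->C
Step 2: C = 19, D = 9, total pairs = 28.
Step 3: tau = (C - D)/(n(n-1)/2) = (19 - 9)/28 = 0.357143.
Step 4: Exact two-sided p-value (enumerate n! = 40320 permutations of y under H0): p = 0.275099.
Step 5: alpha = 0.1. fail to reject H0.

tau_b = 0.3571 (C=19, D=9), p = 0.275099, fail to reject H0.


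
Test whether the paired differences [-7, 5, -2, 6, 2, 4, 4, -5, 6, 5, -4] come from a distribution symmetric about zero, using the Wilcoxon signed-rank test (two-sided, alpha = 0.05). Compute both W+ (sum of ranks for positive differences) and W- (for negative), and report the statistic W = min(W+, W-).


Step 1: Drop any zero differences (none here) and take |d_i|.
|d| = [7, 5, 2, 6, 2, 4, 4, 5, 6, 5, 4]
Step 2: Midrank |d_i| (ties get averaged ranks).
ranks: |7|->11, |5|->7, |2|->1.5, |6|->9.5, |2|->1.5, |4|->4, |4|->4, |5|->7, |6|->9.5, |5|->7, |4|->4
Step 3: Attach original signs; sum ranks with positive sign and with negative sign.
W+ = 7 + 9.5 + 1.5 + 4 + 4 + 9.5 + 7 = 42.5
W- = 11 + 1.5 + 7 + 4 = 23.5
(Check: W+ + W- = 66 should equal n(n+1)/2 = 66.)
Step 4: Test statistic W = min(W+, W-) = 23.5.
Step 5: Ties in |d|, so use the tie-corrected normal approximation.
        E[W] = n(n+1)/4 = 11*12/4 = 33.
        Tie groups: |d|=2 (t=2), |d|=4 (t=3), |d|=5 (t=3), |d|=6 (t=2); sum(t^3 - t) = 60.
        Var[W] = n(n+1)(2n+1)/24 - sum(t^3-t)/48 = 3036/24 - 60/48 = 125.25.
        z = (W - E[W]) / sqrt(Var[W]) = (23.5 - 33) / 11.1915 = -0.8489.
        Two-sided p = 2*Phi(z) = 0.395961.
Step 6: alpha = 0.05. fail to reject H0.

W+ = 42.5, W- = 23.5, W = min = 23.5, p = 0.395961, fail to reject H0.


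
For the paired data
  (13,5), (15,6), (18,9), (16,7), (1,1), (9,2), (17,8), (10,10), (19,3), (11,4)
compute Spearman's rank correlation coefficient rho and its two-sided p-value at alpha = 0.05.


Step 1: Rank x and y separately (midranks; no ties here).
rank(x): 13->5, 15->6, 18->9, 16->7, 1->1, 9->2, 17->8, 10->3, 19->10, 11->4
rank(y): 5->5, 6->6, 9->9, 7->7, 1->1, 2->2, 8->8, 10->10, 3->3, 4->4
Step 2: d_i = R_x(i) - R_y(i); compute d_i^2.
  (5-5)^2=0, (6-6)^2=0, (9-9)^2=0, (7-7)^2=0, (1-1)^2=0, (2-2)^2=0, (8-8)^2=0, (3-10)^2=49, (10-3)^2=49, (4-4)^2=0
sum(d^2) = 98.
Step 3: rho = 1 - 6*98 / (10*(10^2 - 1)) = 1 - 588/990 = 0.406061.
Step 4: Under H0, t = rho * sqrt((n-2)/(1-rho^2)) = 1.2568 ~ t(8).
Step 5: Two-sided p-value from the t-distribution with 8 df = 0.244282.
Step 6: alpha = 0.05. fail to reject H0.

rho = 0.4061, p = 0.244282, fail to reject H0 at alpha = 0.05.


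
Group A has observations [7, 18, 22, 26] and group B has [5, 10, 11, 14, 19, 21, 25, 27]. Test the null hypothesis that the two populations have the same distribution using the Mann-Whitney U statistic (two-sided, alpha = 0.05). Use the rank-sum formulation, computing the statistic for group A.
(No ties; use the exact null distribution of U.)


Step 1: Combine and sort all 12 observations; assign midranks.
sorted (value, group): (5,Y), (7,X), (10,Y), (11,Y), (14,Y), (18,X), (19,Y), (21,Y), (22,X), (25,Y), (26,X), (27,Y)
ranks: 5->1, 7->2, 10->3, 11->4, 14->5, 18->6, 19->7, 21->8, 22->9, 25->10, 26->11, 27->12
Step 2: Rank sum for X: R1 = 2 + 6 + 9 + 11 = 28.
Step 3: U_X = R1 - n1(n1+1)/2 = 28 - 4*5/2 = 28 - 10 = 18.
       U_Y = n1*n2 - U_X = 32 - 18 = 14.
Step 4: No ties, so the exact null distribution of U (based on enumerating the C(12,4) = 495 equally likely rank assignments) gives the two-sided p-value.
Step 5: p-value = 0.808081; compare to alpha = 0.05. fail to reject H0.

U_X = 18, p = 0.808081, fail to reject H0 at alpha = 0.05.


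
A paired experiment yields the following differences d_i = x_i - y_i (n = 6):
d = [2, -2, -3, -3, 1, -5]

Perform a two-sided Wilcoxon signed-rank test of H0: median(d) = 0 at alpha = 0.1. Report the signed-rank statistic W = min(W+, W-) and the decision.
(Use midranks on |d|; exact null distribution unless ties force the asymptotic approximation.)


Step 1: Drop any zero differences (none here) and take |d_i|.
|d| = [2, 2, 3, 3, 1, 5]
Step 2: Midrank |d_i| (ties get averaged ranks).
ranks: |2|->2.5, |2|->2.5, |3|->4.5, |3|->4.5, |1|->1, |5|->6
Step 3: Attach original signs; sum ranks with positive sign and with negative sign.
W+ = 2.5 + 1 = 3.5
W- = 2.5 + 4.5 + 4.5 + 6 = 17.5
(Check: W+ + W- = 21 should equal n(n+1)/2 = 21.)
Step 4: Test statistic W = min(W+, W-) = 3.5.
Step 5: Ties in |d|, so use the tie-corrected normal approximation.
        E[W] = n(n+1)/4 = 6*7/4 = 10.5.
        Tie groups: |d|=2 (t=2), |d|=3 (t=2); sum(t^3 - t) = 12.
        Var[W] = n(n+1)(2n+1)/24 - sum(t^3-t)/48 = 546/24 - 12/48 = 22.5.
        z = (W - E[W]) / sqrt(Var[W]) = (3.5 - 10.5) / 4.7434 = -1.4757.
        Two-sided p = 2*Phi(z) = 0.140017.
Step 6: alpha = 0.1. fail to reject H0.

W+ = 3.5, W- = 17.5, W = min = 3.5, p = 0.140017, fail to reject H0.


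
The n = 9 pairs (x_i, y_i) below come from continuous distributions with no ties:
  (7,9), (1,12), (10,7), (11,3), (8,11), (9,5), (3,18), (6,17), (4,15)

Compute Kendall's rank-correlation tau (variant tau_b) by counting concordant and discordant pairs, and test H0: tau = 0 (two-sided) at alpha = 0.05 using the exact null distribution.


Step 1: Enumerate the 36 unordered pairs (i,j) with i<j and classify each by sign(x_j-x_i) * sign(y_j-y_i).
  (1,2):dx=-6,dy=+3->D; (1,3):dx=+3,dy=-2->D; (1,4):dx=+4,dy=-6->D; (1,5):dx=+1,dy=+2->C
  (1,6):dx=+2,dy=-4->D; (1,7):dx=-4,dy=+9->D; (1,8):dx=-1,dy=+8->D; (1,9):dx=-3,dy=+6->D
  (2,3):dx=+9,dy=-5->D; (2,4):dx=+10,dy=-9->D; (2,5):dx=+7,dy=-1->D; (2,6):dx=+8,dy=-7->D
  (2,7):dx=+2,dy=+6->C; (2,8):dx=+5,dy=+5->C; (2,9):dx=+3,dy=+3->C; (3,4):dx=+1,dy=-4->D
  (3,5):dx=-2,dy=+4->D; (3,6):dx=-1,dy=-2->C; (3,7):dx=-7,dy=+11->D; (3,8):dx=-4,dy=+10->D
  (3,9):dx=-6,dy=+8->D; (4,5):dx=-3,dy=+8->D; (4,6):dx=-2,dy=+2->D; (4,7):dx=-8,dy=+15->D
  (4,8):dx=-5,dy=+14->D; (4,9):dx=-7,dy=+12->D; (5,6):dx=+1,dy=-6->D; (5,7):dx=-5,dy=+7->D
  (5,8):dx=-2,dy=+6->D; (5,9):dx=-4,dy=+4->D; (6,7):dx=-6,dy=+13->D; (6,8):dx=-3,dy=+12->D
  (6,9):dx=-5,dy=+10->D; (7,8):dx=+3,dy=-1->D; (7,9):dx=+1,dy=-3->D; (8,9):dx=-2,dy=-2->C
Step 2: C = 6, D = 30, total pairs = 36.
Step 3: tau = (C - D)/(n(n-1)/2) = (6 - 30)/36 = -0.666667.
Step 4: Exact two-sided p-value (enumerate n! = 362880 permutations of y under H0): p = 0.012665.
Step 5: alpha = 0.05. reject H0.

tau_b = -0.6667 (C=6, D=30), p = 0.012665, reject H0.


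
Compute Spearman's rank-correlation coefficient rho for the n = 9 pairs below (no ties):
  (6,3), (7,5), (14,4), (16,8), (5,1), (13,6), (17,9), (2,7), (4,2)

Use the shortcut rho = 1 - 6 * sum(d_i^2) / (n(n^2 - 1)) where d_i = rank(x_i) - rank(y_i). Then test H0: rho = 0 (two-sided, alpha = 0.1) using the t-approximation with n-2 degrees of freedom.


Step 1: Rank x and y separately (midranks; no ties here).
rank(x): 6->4, 7->5, 14->7, 16->8, 5->3, 13->6, 17->9, 2->1, 4->2
rank(y): 3->3, 5->5, 4->4, 8->8, 1->1, 6->6, 9->9, 7->7, 2->2
Step 2: d_i = R_x(i) - R_y(i); compute d_i^2.
  (4-3)^2=1, (5-5)^2=0, (7-4)^2=9, (8-8)^2=0, (3-1)^2=4, (6-6)^2=0, (9-9)^2=0, (1-7)^2=36, (2-2)^2=0
sum(d^2) = 50.
Step 3: rho = 1 - 6*50 / (9*(9^2 - 1)) = 1 - 300/720 = 0.583333.
Step 4: Under H0, t = rho * sqrt((n-2)/(1-rho^2)) = 1.9001 ~ t(7).
Step 5: Two-sided p-value from the t-distribution with 7 df = 0.099186.
Step 6: alpha = 0.1. reject H0.

rho = 0.5833, p = 0.099186, reject H0 at alpha = 0.1.


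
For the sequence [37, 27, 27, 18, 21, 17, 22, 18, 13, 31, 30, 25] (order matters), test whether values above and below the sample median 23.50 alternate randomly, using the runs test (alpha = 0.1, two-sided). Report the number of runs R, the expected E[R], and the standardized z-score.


Step 1: Compute median = 23.50; label A = above, B = below.
Labels in order: AAABBBBBBAAA  (n_A = 6, n_B = 6)
Step 2: Count runs R = 3.
Step 3: Under H0 (random ordering), E[R] = 2*n_A*n_B/(n_A+n_B) + 1 = 2*6*6/12 + 1 = 7.0000.
        Var[R] = 2*n_A*n_B*(2*n_A*n_B - n_A - n_B) / ((n_A+n_B)^2 * (n_A+n_B-1)) = 4320/1584 = 2.7273.
        SD[R] = 1.6514.
Step 4: Continuity-corrected z = (R + 0.5 - E[R]) / SD[R] = (3 + 0.5 - 7.0000) / 1.6514 = -2.1194.
Step 5: Two-sided p-value via normal approximation = 2*(1 - Phi(|z|)) = 0.034060.
Step 6: alpha = 0.1. reject H0.

R = 3, z = -2.1194, p = 0.034060, reject H0.


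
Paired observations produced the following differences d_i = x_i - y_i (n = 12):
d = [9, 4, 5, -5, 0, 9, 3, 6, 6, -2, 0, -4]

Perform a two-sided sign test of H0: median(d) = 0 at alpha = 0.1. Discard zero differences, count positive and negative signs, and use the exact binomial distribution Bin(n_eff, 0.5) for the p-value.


Step 1: Discard zero differences. Original n = 12; n_eff = number of nonzero differences = 10.
Nonzero differences (with sign): +9, +4, +5, -5, +9, +3, +6, +6, -2, -4
Step 2: Count signs: positive = 7, negative = 3.
Step 3: Under H0: P(positive) = 0.5, so the number of positives S ~ Bin(10, 0.5).
Step 4: Two-sided exact p-value = sum of Bin(10,0.5) probabilities at or below the observed probability = 0.343750.
Step 5: alpha = 0.1. fail to reject H0.

n_eff = 10, pos = 7, neg = 3, p = 0.343750, fail to reject H0.


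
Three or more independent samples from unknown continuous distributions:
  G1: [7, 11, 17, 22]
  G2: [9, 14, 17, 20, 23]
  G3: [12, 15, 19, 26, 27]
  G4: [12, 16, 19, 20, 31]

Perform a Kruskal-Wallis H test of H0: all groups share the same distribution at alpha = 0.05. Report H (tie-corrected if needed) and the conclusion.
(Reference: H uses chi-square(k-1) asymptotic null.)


Step 1: Combine all N = 19 observations and assign midranks.
sorted (value, group, rank): (7,G1,1), (9,G2,2), (11,G1,3), (12,G3,4.5), (12,G4,4.5), (14,G2,6), (15,G3,7), (16,G4,8), (17,G1,9.5), (17,G2,9.5), (19,G3,11.5), (19,G4,11.5), (20,G2,13.5), (20,G4,13.5), (22,G1,15), (23,G2,16), (26,G3,17), (27,G3,18), (31,G4,19)
Step 2: Sum ranks within each group.
R_1 = 28.5 (n_1 = 4)
R_2 = 47 (n_2 = 5)
R_3 = 58 (n_3 = 5)
R_4 = 56.5 (n_4 = 5)
Step 3: H = 12/(N(N+1)) * sum(R_i^2/n_i) - 3(N+1)
     = 12/(19*20) * (28.5^2/4 + 47^2/5 + 58^2/5 + 56.5^2/5) - 3*20
     = 0.031579 * 1956.11 - 60
     = 1.771974.
Step 4: Ties present; correction factor C = 1 - 24/(19^3 - 19) = 0.996491. Corrected H = 1.771974 / 0.996491 = 1.778213.
Step 5: Under H0, H ~ chi^2(3); p-value = 0.619687.
Step 6: alpha = 0.05. fail to reject H0.

H = 1.7782, df = 3, p = 0.619687, fail to reject H0.


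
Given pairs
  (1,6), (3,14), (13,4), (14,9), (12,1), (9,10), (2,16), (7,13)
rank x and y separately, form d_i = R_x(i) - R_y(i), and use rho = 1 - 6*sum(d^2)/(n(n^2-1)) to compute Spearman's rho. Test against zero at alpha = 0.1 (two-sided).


Step 1: Rank x and y separately (midranks; no ties here).
rank(x): 1->1, 3->3, 13->7, 14->8, 12->6, 9->5, 2->2, 7->4
rank(y): 6->3, 14->7, 4->2, 9->4, 1->1, 10->5, 16->8, 13->6
Step 2: d_i = R_x(i) - R_y(i); compute d_i^2.
  (1-3)^2=4, (3-7)^2=16, (7-2)^2=25, (8-4)^2=16, (6-1)^2=25, (5-5)^2=0, (2-8)^2=36, (4-6)^2=4
sum(d^2) = 126.
Step 3: rho = 1 - 6*126 / (8*(8^2 - 1)) = 1 - 756/504 = -0.500000.
Step 4: Under H0, t = rho * sqrt((n-2)/(1-rho^2)) = -1.4142 ~ t(6).
Step 5: Two-sided p-value from the t-distribution with 6 df = 0.207031.
Step 6: alpha = 0.1. fail to reject H0.

rho = -0.5000, p = 0.207031, fail to reject H0 at alpha = 0.1.


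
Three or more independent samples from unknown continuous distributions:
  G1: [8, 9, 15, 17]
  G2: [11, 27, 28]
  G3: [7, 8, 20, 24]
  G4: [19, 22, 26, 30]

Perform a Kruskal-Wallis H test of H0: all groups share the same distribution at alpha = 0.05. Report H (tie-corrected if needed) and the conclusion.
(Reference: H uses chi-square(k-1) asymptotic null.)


Step 1: Combine all N = 15 observations and assign midranks.
sorted (value, group, rank): (7,G3,1), (8,G1,2.5), (8,G3,2.5), (9,G1,4), (11,G2,5), (15,G1,6), (17,G1,7), (19,G4,8), (20,G3,9), (22,G4,10), (24,G3,11), (26,G4,12), (27,G2,13), (28,G2,14), (30,G4,15)
Step 2: Sum ranks within each group.
R_1 = 19.5 (n_1 = 4)
R_2 = 32 (n_2 = 3)
R_3 = 23.5 (n_3 = 4)
R_4 = 45 (n_4 = 4)
Step 3: H = 12/(N(N+1)) * sum(R_i^2/n_i) - 3(N+1)
     = 12/(15*16) * (19.5^2/4 + 32^2/3 + 23.5^2/4 + 45^2/4) - 3*16
     = 0.050000 * 1080.71 - 48
     = 6.035417.
Step 4: Ties present; correction factor C = 1 - 6/(15^3 - 15) = 0.998214. Corrected H = 6.035417 / 0.998214 = 6.046213.
Step 5: Under H0, H ~ chi^2(3); p-value = 0.109383.
Step 6: alpha = 0.05. fail to reject H0.

H = 6.0462, df = 3, p = 0.109383, fail to reject H0.


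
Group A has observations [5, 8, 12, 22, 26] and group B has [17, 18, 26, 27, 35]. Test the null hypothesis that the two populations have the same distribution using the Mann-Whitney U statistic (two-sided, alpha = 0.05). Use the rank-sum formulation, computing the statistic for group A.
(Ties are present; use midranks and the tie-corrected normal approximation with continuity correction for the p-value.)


Step 1: Combine and sort all 10 observations; assign midranks.
sorted (value, group): (5,X), (8,X), (12,X), (17,Y), (18,Y), (22,X), (26,X), (26,Y), (27,Y), (35,Y)
ranks: 5->1, 8->2, 12->3, 17->4, 18->5, 22->6, 26->7.5, 26->7.5, 27->9, 35->10
Step 2: Rank sum for X: R1 = 1 + 2 + 3 + 6 + 7.5 = 19.5.
Step 3: U_X = R1 - n1(n1+1)/2 = 19.5 - 5*6/2 = 19.5 - 15 = 4.5.
       U_Y = n1*n2 - U_X = 25 - 4.5 = 20.5.
Step 4: Ties are present, so use the tie-corrected normal approximation (with continuity correction) for the p-value.
Step 5: p-value = 0.116074; compare to alpha = 0.05. fail to reject H0.

U_X = 4.5, p = 0.116074, fail to reject H0 at alpha = 0.05.


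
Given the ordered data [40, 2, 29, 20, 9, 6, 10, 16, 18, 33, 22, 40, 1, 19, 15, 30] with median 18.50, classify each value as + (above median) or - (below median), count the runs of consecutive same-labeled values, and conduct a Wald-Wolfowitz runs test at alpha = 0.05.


Step 1: Compute median = 18.50; label A = above, B = below.
Labels in order: ABAABBBBBAAABABA  (n_A = 8, n_B = 8)
Step 2: Count runs R = 9.
Step 3: Under H0 (random ordering), E[R] = 2*n_A*n_B/(n_A+n_B) + 1 = 2*8*8/16 + 1 = 9.0000.
        Var[R] = 2*n_A*n_B*(2*n_A*n_B - n_A - n_B) / ((n_A+n_B)^2 * (n_A+n_B-1)) = 14336/3840 = 3.7333.
        SD[R] = 1.9322.
Step 4: R = E[R], so z = 0 with no continuity correction.
Step 5: Two-sided p-value via normal approximation = 2*(1 - Phi(|z|)) = 1.000000.
Step 6: alpha = 0.05. fail to reject H0.

R = 9, z = 0.0000, p = 1.000000, fail to reject H0.


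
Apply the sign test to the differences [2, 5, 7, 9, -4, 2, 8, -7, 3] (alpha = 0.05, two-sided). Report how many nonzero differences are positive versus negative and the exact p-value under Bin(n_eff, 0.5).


Step 1: Discard zero differences. Original n = 9; n_eff = number of nonzero differences = 9.
Nonzero differences (with sign): +2, +5, +7, +9, -4, +2, +8, -7, +3
Step 2: Count signs: positive = 7, negative = 2.
Step 3: Under H0: P(positive) = 0.5, so the number of positives S ~ Bin(9, 0.5).
Step 4: Two-sided exact p-value = sum of Bin(9,0.5) probabilities at or below the observed probability = 0.179688.
Step 5: alpha = 0.05. fail to reject H0.

n_eff = 9, pos = 7, neg = 2, p = 0.179688, fail to reject H0.


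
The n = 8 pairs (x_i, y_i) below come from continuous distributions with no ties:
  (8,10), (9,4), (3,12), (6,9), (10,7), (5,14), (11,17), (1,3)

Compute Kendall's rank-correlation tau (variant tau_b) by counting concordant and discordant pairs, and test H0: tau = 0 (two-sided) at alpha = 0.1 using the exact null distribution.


Step 1: Enumerate the 28 unordered pairs (i,j) with i<j and classify each by sign(x_j-x_i) * sign(y_j-y_i).
  (1,2):dx=+1,dy=-6->D; (1,3):dx=-5,dy=+2->D; (1,4):dx=-2,dy=-1->C; (1,5):dx=+2,dy=-3->D
  (1,6):dx=-3,dy=+4->D; (1,7):dx=+3,dy=+7->C; (1,8):dx=-7,dy=-7->C; (2,3):dx=-6,dy=+8->D
  (2,4):dx=-3,dy=+5->D; (2,5):dx=+1,dy=+3->C; (2,6):dx=-4,dy=+10->D; (2,7):dx=+2,dy=+13->C
  (2,8):dx=-8,dy=-1->C; (3,4):dx=+3,dy=-3->D; (3,5):dx=+7,dy=-5->D; (3,6):dx=+2,dy=+2->C
  (3,7):dx=+8,dy=+5->C; (3,8):dx=-2,dy=-9->C; (4,5):dx=+4,dy=-2->D; (4,6):dx=-1,dy=+5->D
  (4,7):dx=+5,dy=+8->C; (4,8):dx=-5,dy=-6->C; (5,6):dx=-5,dy=+7->D; (5,7):dx=+1,dy=+10->C
  (5,8):dx=-9,dy=-4->C; (6,7):dx=+6,dy=+3->C; (6,8):dx=-4,dy=-11->C; (7,8):dx=-10,dy=-14->C
Step 2: C = 16, D = 12, total pairs = 28.
Step 3: tau = (C - D)/(n(n-1)/2) = (16 - 12)/28 = 0.142857.
Step 4: Exact two-sided p-value (enumerate n! = 40320 permutations of y under H0): p = 0.719544.
Step 5: alpha = 0.1. fail to reject H0.

tau_b = 0.1429 (C=16, D=12), p = 0.719544, fail to reject H0.
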